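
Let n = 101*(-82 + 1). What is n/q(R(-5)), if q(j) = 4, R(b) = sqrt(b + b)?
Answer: -8181/4 ≈ -2045.3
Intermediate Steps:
R(b) = sqrt(2)*sqrt(b) (R(b) = sqrt(2*b) = sqrt(2)*sqrt(b))
n = -8181 (n = 101*(-81) = -8181)
n/q(R(-5)) = -8181/4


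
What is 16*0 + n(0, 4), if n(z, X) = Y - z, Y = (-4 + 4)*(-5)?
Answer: 0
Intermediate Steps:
Y = 0 (Y = 0*(-5) = 0)
n(z, X) = -z (n(z, X) = 0 - z = -z)
16*0 + n(0, 4) = 16*0 - 1*0 = 0 + 0 = 0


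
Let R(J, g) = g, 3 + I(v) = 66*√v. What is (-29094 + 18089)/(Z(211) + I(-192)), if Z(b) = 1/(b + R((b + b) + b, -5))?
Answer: 45121210/1144897231 + 7954203840*I*√3/1144897231 ≈ 0.039411 + 12.033*I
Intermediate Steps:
I(v) = -3 + 66*√v
Z(b) = 1/(-5 + b) (Z(b) = 1/(b - 5) = 1/(-5 + b))
(-29094 + 18089)/(Z(211) + I(-192)) = (-29094 + 18089)/(1/(-5 + 211) + (-3 + 66*√(-192))) = -11005/(1/206 + (-3 + 66*(8*I*√3))) = -11005/(1/206 + (-3 + 528*I*√3)) = -11005/(-617/206 + 528*I*√3)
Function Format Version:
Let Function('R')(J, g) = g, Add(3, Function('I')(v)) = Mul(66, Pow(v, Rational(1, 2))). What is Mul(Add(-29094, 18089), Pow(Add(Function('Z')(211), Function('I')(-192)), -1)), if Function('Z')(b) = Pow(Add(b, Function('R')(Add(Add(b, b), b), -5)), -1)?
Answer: Add(Rational(45121210, 1144897231), Mul(Rational(7954203840, 1144897231), I, Pow(3, Rational(1, 2)))) ≈ Add(0.039411, Mul(12.033, I))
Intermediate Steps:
Function('I')(v) = Add(-3, Mul(66, Pow(v, Rational(1, 2))))
Function('Z')(b) = Pow(Add(-5, b), -1) (Function('Z')(b) = Pow(Add(b, -5), -1) = Pow(Add(-5, b), -1))
Mul(Add(-29094, 18089), Pow(Add(Function('Z')(211), Function('I')(-192)), -1)) = Mul(Add(-29094, 18089), Pow(Add(Pow(Add(-5, 211), -1), Add(-3, Mul(66, Pow(-192, Rational(1, 2))))), -1)) = Mul(-11005, Pow(Add(Pow(206, -1), Add(-3, Mul(66, Mul(8, I, Pow(3, Rational(1, 2)))))), -1)) = Mul(-11005, Pow(Add(Rational(1, 206), Add(-3, Mul(528, I, Pow(3, Rational(1, 2))))), -1)) = Mul(-11005, Pow(Add(Rational(-617, 206), Mul(528, I, Pow(3, Rational(1, 2)))), -1))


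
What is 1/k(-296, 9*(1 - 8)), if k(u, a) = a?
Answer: -1/63 ≈ -0.015873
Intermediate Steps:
1/k(-296, 9*(1 - 8)) = 1/(9*(1 - 8)) = 1/(9*(-7)) = 1/(-63) = -1/63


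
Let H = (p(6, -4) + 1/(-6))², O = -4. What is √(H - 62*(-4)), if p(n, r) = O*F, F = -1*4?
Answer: √17953/6 ≈ 22.331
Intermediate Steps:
F = -4
p(n, r) = 16 (p(n, r) = -4*(-4) = 16)
H = 9025/36 (H = (16 + 1/(-6))² = (16 - ⅙)² = (95/6)² = 9025/36 ≈ 250.69)
√(H - 62*(-4)) = √(9025/36 - 62*(-4)) = √(9025/36 + 248) = √(17953/36) = √17953/6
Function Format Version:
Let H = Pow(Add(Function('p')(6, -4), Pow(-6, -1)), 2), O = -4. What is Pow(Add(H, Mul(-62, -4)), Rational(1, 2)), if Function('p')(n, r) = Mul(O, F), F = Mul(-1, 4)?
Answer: Mul(Rational(1, 6), Pow(17953, Rational(1, 2))) ≈ 22.331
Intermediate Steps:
F = -4
Function('p')(n, r) = 16 (Function('p')(n, r) = Mul(-4, -4) = 16)
H = Rational(9025, 36) (H = Pow(Add(16, Pow(-6, -1)), 2) = Pow(Add(16, Rational(-1, 6)), 2) = Pow(Rational(95, 6), 2) = Rational(9025, 36) ≈ 250.69)
Pow(Add(H, Mul(-62, -4)), Rational(1, 2)) = Pow(Add(Rational(9025, 36), Mul(-62, -4)), Rational(1, 2)) = Pow(Add(Rational(9025, 36), 248), Rational(1, 2)) = Pow(Rational(17953, 36), Rational(1, 2)) = Mul(Rational(1, 6), Pow(17953, Rational(1, 2)))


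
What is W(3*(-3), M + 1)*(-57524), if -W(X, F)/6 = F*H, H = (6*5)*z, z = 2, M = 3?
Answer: 82834560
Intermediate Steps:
H = 60 (H = (6*5)*2 = 30*2 = 60)
W(X, F) = -360*F (W(X, F) = -6*F*60 = -360*F)
W(3*(-3), M + 1)*(-57524) = -360*(3 + 1)*(-57524) = -360*4*(-57524) = -1440*(-57524) = 82834560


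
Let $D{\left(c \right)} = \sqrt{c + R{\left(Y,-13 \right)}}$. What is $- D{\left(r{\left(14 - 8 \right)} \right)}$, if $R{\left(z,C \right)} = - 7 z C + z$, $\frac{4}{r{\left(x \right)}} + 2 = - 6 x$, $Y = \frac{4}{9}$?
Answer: $- \frac{\sqrt{132506}}{57} \approx -6.3862$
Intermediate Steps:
$Y = \frac{4}{9}$ ($Y = 4 \cdot \frac{1}{9} = \frac{4}{9} \approx 0.44444$)
$r{\left(x \right)} = \frac{4}{-2 - 6 x}$
$R{\left(z,C \right)} = z - 7 C z$ ($R{\left(z,C \right)} = - 7 C z + z = z - 7 C z$)
$D{\left(c \right)} = \sqrt{\frac{368}{9} + c}$ ($D{\left(c \right)} = \sqrt{c + \frac{4 \left(1 - -91\right)}{9}} = \sqrt{c + \frac{4 \left(1 + 91\right)}{9}} = \sqrt{c + \frac{4}{9} \cdot 92} = \sqrt{c + \frac{368}{9}} = \sqrt{\frac{368}{9} + c}$)
$- D{\left(r{\left(14 - 8 \right)} \right)} = - \frac{\sqrt{368 + 9 \left(- \frac{2}{1 + 3 \left(14 - 8\right)}\right)}}{3} = - \frac{\sqrt{368 + 9 \left(- \frac{2}{1 + 3 \cdot 6}\right)}}{3} = - \frac{\sqrt{368 + 9 \left(- \frac{2}{1 + 18}\right)}}{3} = - \frac{\sqrt{368 + 9 \left(- \frac{2}{19}\right)}}{3} = - \frac{\sqrt{368 - \frac{18}{19}}}{3} = - \frac{\sqrt{\frac{6974}{19}}}{3} = - \frac{\frac{1}{19} \sqrt{132506}}{3} = - \frac{\sqrt{132506}}{57}$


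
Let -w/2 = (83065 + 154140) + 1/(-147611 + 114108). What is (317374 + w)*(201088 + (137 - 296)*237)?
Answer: -859702645005930/33503 ≈ -2.5660e+10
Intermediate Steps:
w = -15894158228/33503 (w = -2*((83065 + 154140) + 1/(-147611 + 114108)) = -2*(237205 + 1/(-33503)) = -2*(237205 - 1/33503) = -2*7947079114/33503 = -15894158228/33503 ≈ -4.7441e+5)
(317374 + w)*(201088 + (137 - 296)*237) = (317374 - 15894158228/33503)*(201088 + (137 - 296)*237) = -5261177106*(201088 - 159*237)/33503 = -5261177106*(201088 - 37683)/33503 = -5261177106/33503*163405 = -859702645005930/33503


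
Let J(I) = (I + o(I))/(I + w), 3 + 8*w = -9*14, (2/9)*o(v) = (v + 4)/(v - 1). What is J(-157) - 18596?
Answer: -406916974/21883 ≈ -18595.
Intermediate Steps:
o(v) = 9*(4 + v)/(2*(-1 + v)) (o(v) = 9*((v + 4)/(v - 1))/2 = 9*((4 + v)/(-1 + v))/2 = 9*(4 + v)/(2*(-1 + v)))
w = -129/8 (w = -3/8 + (-9*14)/8 = -3/8 + (⅛)*(-126) = -3/8 - 63/4 = -129/8 ≈ -16.125)
J(I) = (I + 9*(4 + I)/(2*(-1 + I)))/(-129/8 + I) (J(I) = (I + 9*(4 + I)/(2*(-1 + I)))/(I - 129/8) = (I + 9*(4 + I)/(2*(-1 + I)))/(-129/8 + I))
J(-157) - 18596 = 4*(36 + 9*(-157) + 2*(-157)*(-1 - 157))/((-1 - 157)*(-129 + 8*(-157))) - 18596 = 4*(36 - 1413 + 2*(-157)*(-158))/(-158*(-129 - 1256)) - 18596 = 4*(-1/158)*(36 - 1413 + 49612)/(-1385) - 18596 = 4*(-1/158)*(-1/1385)*48235 - 18596 = 19294/21883 - 18596 = -406916974/21883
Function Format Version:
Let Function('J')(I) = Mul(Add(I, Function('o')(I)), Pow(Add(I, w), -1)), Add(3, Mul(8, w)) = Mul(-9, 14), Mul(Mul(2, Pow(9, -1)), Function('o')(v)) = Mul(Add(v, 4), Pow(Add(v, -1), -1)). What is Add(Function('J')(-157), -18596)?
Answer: Rational(-406916974, 21883) ≈ -18595.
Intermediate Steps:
Function('o')(v) = Mul(Rational(9, 2), Pow(Add(-1, v), -1), Add(4, v)) (Function('o')(v) = Mul(Rational(9, 2), Mul(Add(v, 4), Pow(Add(v, -1), -1))) = Mul(Rational(9, 2), Mul(Add(4, v), Pow(Add(-1, v), -1))) = Mul(Rational(9, 2), Mul(Pow(Add(-1, v), -1), Add(4, v))) = Mul(Rational(9, 2), Pow(Add(-1, v), -1), Add(4, v)))
w = Rational(-129, 8) (w = Add(Rational(-3, 8), Mul(Rational(1, 8), Mul(-9, 14))) = Add(Rational(-3, 8), Mul(Rational(1, 8), -126)) = Add(Rational(-3, 8), Rational(-63, 4)) = Rational(-129, 8) ≈ -16.125)
Function('J')(I) = Mul(Pow(Add(Rational(-129, 8), I), -1), Add(I, Mul(Rational(9, 2), Pow(Add(-1, I), -1), Add(4, I)))) (Function('J')(I) = Mul(Add(I, Mul(Rational(9, 2), Pow(Add(-1, I), -1), Add(4, I))), Pow(Add(I, Rational(-129, 8)), -1)) = Mul(Add(I, Mul(Rational(9, 2), Pow(Add(-1, I), -1), Add(4, I))), Pow(Add(Rational(-129, 8), I), -1)) = Mul(Pow(Add(Rational(-129, 8), I), -1), Add(I, Mul(Rational(9, 2), Pow(Add(-1, I), -1), Add(4, I)))))
Add(Function('J')(-157), -18596) = Add(Mul(4, Pow(Add(-1, -157), -1), Pow(Add(-129, Mul(8, -157)), -1), Add(36, Mul(9, -157), Mul(2, -157, Add(-1, -157)))), -18596) = Add(Mul(4, Pow(-158, -1), Pow(Add(-129, -1256), -1), Add(36, -1413, Mul(2, -157, -158))), -18596) = Add(Mul(4, Rational(-1, 158), Pow(-1385, -1), Add(36, -1413, 49612)), -18596) = Add(Mul(4, Rational(-1, 158), Rational(-1, 1385), 48235), -18596) = Add(Rational(19294, 21883), -18596) = Rational(-406916974, 21883)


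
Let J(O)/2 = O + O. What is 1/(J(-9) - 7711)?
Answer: -1/7747 ≈ -0.00012908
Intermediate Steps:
J(O) = 4*O (J(O) = 2*(O + O) = 2*(2*O) = 4*O)
1/(J(-9) - 7711) = 1/(4*(-9) - 7711) = 1/(-36 - 7711) = 1/(-7747) = -1/7747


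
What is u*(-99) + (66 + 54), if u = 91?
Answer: -8889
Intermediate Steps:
u*(-99) + (66 + 54) = 91*(-99) + (66 + 54) = -9009 + 120 = -8889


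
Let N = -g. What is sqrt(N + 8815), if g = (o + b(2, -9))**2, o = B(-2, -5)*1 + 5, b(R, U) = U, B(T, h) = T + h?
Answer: 3*sqrt(966) ≈ 93.242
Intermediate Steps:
o = -2 (o = (-2 - 5)*1 + 5 = -7*1 + 5 = -7 + 5 = -2)
g = 121 (g = (-2 - 9)**2 = (-11)**2 = 121)
N = -121 (N = -1*121 = -121)
sqrt(N + 8815) = sqrt(-121 + 8815) = sqrt(8694) = 3*sqrt(966)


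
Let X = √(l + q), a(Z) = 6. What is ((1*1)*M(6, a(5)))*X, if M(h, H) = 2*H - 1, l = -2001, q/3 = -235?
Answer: 11*I*√2706 ≈ 572.21*I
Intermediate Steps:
q = -705 (q = 3*(-235) = -705)
M(h, H) = -1 + 2*H
X = I*√2706 (X = √(-2001 - 705) = √(-2706) = I*√2706 ≈ 52.019*I)
((1*1)*M(6, a(5)))*X = ((1*1)*(-1 + 2*6))*(I*√2706) = (1*(-1 + 12))*(I*√2706) = (1*11)*(I*√2706) = 11*(I*√2706) = 11*I*√2706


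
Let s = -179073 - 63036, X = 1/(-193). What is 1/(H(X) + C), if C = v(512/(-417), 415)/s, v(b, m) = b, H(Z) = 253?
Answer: 100959453/25542742121 ≈ 0.0039526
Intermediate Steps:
X = -1/193 ≈ -0.0051813
s = -242109
C = 512/100959453 (C = (512/(-417))/(-242109) = (512*(-1/417))*(-1/242109) = -512/417*(-1/242109) = 512/100959453 ≈ 5.0713e-6)
1/(H(X) + C) = 1/(253 + 512/100959453) = 1/(25542742121/100959453) = 100959453/25542742121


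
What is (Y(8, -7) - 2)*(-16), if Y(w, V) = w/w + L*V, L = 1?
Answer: 128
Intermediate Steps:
Y(w, V) = 1 + V (Y(w, V) = w/w + 1*V = 1 + V)
(Y(8, -7) - 2)*(-16) = ((1 - 7) - 2)*(-16) = (-6 - 2)*(-16) = -8*(-16) = 128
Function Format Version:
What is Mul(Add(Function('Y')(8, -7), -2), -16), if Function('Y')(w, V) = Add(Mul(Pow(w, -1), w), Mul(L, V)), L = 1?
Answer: 128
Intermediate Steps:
Function('Y')(w, V) = Add(1, V) (Function('Y')(w, V) = Add(Mul(Pow(w, -1), w), Mul(1, V)) = Add(1, V))
Mul(Add(Function('Y')(8, -7), -2), -16) = Mul(Add(Add(1, -7), -2), -16) = Mul(Add(-6, -2), -16) = Mul(-8, -16) = 128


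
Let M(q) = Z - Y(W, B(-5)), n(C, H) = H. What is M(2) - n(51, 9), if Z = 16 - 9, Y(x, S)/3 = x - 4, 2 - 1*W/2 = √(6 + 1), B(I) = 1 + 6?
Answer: -2 + 6*√7 ≈ 13.875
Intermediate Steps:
B(I) = 7
W = 4 - 2*√7 (W = 4 - 2*√(6 + 1) = 4 - 2*√7 ≈ -1.2915)
Y(x, S) = -12 + 3*x (Y(x, S) = 3*(x - 4) = 3*(-4 + x) = -12 + 3*x)
Z = 7
M(q) = 7 + 6*√7 (M(q) = 7 - (-12 + 3*(4 - 2*√7)) = 7 - (-12 + (12 - 6*√7)) = 7 - (-6)*√7 = 7 + 6*√7)
M(2) - n(51, 9) = (7 + 6*√7) - 1*9 = (7 + 6*√7) - 9 = -2 + 6*√7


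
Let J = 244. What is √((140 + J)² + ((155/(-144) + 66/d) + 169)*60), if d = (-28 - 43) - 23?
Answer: √12524178219/282 ≈ 396.85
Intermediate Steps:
d = -94 (d = -71 - 23 = -94)
√((140 + J)² + ((155/(-144) + 66/d) + 169)*60) = √((140 + 244)² + ((155/(-144) + 66/(-94)) + 169)*60) = √(384² + ((155*(-1/144) + 66*(-1/94)) + 169)*60) = √(147456 + ((-155/144 - 33/47) + 169)*60) = √(147456 + (-12037/6768 + 169)*60) = √(147456 + (1131755/6768)*60) = √(147456 + 5658775/564) = √(88823959/564) = √12524178219/282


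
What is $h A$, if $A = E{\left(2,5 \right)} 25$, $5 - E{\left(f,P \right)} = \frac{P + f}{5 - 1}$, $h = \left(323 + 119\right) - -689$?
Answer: $\frac{367575}{4} \approx 91894.0$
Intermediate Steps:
$h = 1131$ ($h = 442 + 689 = 1131$)
$E{\left(f,P \right)} = 5 - \frac{P}{4} - \frac{f}{4}$ ($E{\left(f,P \right)} = 5 - \frac{P + f}{5 - 1} = 5 - \frac{P + f}{4} = 5 - \left(P + f\right) \frac{1}{4} = 5 - \left(\frac{P}{4} + \frac{f}{4}\right) = 5 - \frac{P}{4} - \frac{f}{4}$)
$A = \frac{325}{4}$ ($A = \left(5 - \frac{5}{4} - \frac{1}{2}\right) 25 = \frac{13}{4} \cdot 25 = \frac{325}{4} \approx 81.25$)
$h A = 1131 \cdot \frac{325}{4} = \frac{367575}{4}$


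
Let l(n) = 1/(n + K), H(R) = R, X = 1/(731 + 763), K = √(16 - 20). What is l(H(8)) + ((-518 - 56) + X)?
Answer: -14575447/25398 - I/34 ≈ -573.88 - 0.029412*I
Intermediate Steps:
K = 2*I (K = √(-4) = 2*I ≈ 2.0*I)
X = 1/1494 ≈ 0.00066934
l(n) = 1/(n + 2*I)
l(H(8)) + ((-518 - 56) + X) = 1/(8 + 2*I) + ((-518 - 56) + 1/1494) = (8 - 2*I)/68 + (-574 + 1/1494) = (8 - 2*I)/68 - 857555/1494 = -857555/1494 + (8 - 2*I)/68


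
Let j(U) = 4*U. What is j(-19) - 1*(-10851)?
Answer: 10775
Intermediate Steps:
j(-19) - 1*(-10851) = 4*(-19) - 1*(-10851) = -76 + 10851 = 10775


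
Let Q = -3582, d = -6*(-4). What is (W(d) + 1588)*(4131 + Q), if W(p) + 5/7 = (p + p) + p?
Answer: 6376635/7 ≈ 9.1095e+5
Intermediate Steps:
d = 24
W(p) = -5/7 + 3*p (W(p) = -5/7 + ((p + p) + p) = -5/7 + (2*p + p) = -5/7 + 3*p)
(W(d) + 1588)*(4131 + Q) = ((-5/7 + 3*24) + 1588)*(4131 - 3582) = ((-5/7 + 72) + 1588)*549 = (499/7 + 1588)*549 = (11615/7)*549 = 6376635/7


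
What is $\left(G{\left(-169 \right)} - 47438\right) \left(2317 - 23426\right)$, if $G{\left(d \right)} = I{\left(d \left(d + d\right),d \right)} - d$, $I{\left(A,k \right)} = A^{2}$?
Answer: $-68876041357035$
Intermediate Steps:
$G{\left(d \right)} = - d + 4 d^{4}$ ($G{\left(d \right)} = \left(d \left(d + d\right)\right)^{2} - d = \left(d 2 d\right)^{2} - d = \left(2 d^{2}\right)^{2} - d = 4 d^{4} - d = - d + 4 d^{4}$)
$\left(G{\left(-169 \right)} - 47438\right) \left(2317 - 23426\right) = \left(\left(\left(-1\right) \left(-169\right) + 4 \left(-169\right)^{4}\right) - 47438\right) \left(2317 - 23426\right) = \left(\left(169 + 4 \cdot 815730721\right) - 47438\right) \left(-21109\right) = \left(\left(169 + 3262922884\right) - 47438\right) \left(-21109\right) = \left(3262923053 - 47438\right) \left(-21109\right) = 3262875615 \left(-21109\right) = -68876041357035$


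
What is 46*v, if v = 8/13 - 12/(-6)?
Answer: 1564/13 ≈ 120.31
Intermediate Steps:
v = 34/13 (v = 8*(1/13) - 12*(-1/6) = 8/13 + 2 = 34/13 ≈ 2.6154)
46*v = 46*(34/13) = 1564/13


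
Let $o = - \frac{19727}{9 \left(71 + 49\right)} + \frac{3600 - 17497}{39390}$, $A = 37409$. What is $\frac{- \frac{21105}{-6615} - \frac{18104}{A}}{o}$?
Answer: $- \frac{77309322840}{531820447193} \approx -0.14537$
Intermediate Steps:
$o = - \frac{2030911}{109080}$ ($o = - \frac{19727}{9 \cdot 120} - \frac{1069}{3030} = - \frac{19727}{1080} - \frac{1069}{3030} = - \frac{2030911}{109080} \approx -18.619$)
$\frac{- \frac{21105}{-6615} - \frac{18104}{A}}{o} = \frac{- \frac{21105}{-6615} - \frac{18104}{37409}}{- \frac{2030911}{109080}} = \left(\left(-21105\right) \left(- \frac{1}{6615}\right) - \frac{18104}{37409}\right) \left(- \frac{109080}{2030911}\right) = \left(\frac{67}{21} - \frac{18104}{37409}\right) \left(- \frac{109080}{2030911}\right) = \frac{2126219}{785589} \left(- \frac{109080}{2030911}\right) = - \frac{77309322840}{531820447193}$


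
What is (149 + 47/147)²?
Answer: 481802500/21609 ≈ 22296.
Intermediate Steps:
(149 + 47/147)² = (21950/147)² = 481802500/21609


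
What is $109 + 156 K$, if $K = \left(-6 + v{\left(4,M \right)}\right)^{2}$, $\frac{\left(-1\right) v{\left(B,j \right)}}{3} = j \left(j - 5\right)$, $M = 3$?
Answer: $22573$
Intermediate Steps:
$v{\left(B,j \right)} = - 3 j \left(-5 + j\right)$ ($v{\left(B,j \right)} = - 3 j \left(j - 5\right) = - 3 j \left(-5 + j\right)$)
$K = 144$ ($K = \left(-6 + 3 \cdot 3 \left(5 - 3\right)\right)^{2} = \left(-6 + 3 \cdot 3 \cdot 2\right)^{2} = \left(-6 + 18\right)^{2} = 12^{2} = 144$)
$109 + 156 K = 109 + 156 \cdot 144 = 109 + 22464 = 22573$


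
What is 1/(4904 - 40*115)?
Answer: 1/304 ≈ 0.0032895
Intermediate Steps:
1/(4904 - 40*115) = 1/(4904 - 4600) = 1/304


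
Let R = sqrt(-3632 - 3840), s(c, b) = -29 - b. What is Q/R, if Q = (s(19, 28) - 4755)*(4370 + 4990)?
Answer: 11260080*I*sqrt(467)/467 ≈ 5.2105e+5*I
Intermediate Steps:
Q = -45040320 (Q = ((-29 - 1*28) - 4755)*(4370 + 4990) = ((-29 - 28) - 4755)*9360 = (-57 - 4755)*9360 = -4812*9360 = -45040320)
R = 4*I*sqrt(467) (R = sqrt(-7472) = 4*I*sqrt(467) ≈ 86.441*I)
Q/R = -45040320*(-I*sqrt(467)/1868) = -(-11260080)*I*sqrt(467)/467 = 11260080*I*sqrt(467)/467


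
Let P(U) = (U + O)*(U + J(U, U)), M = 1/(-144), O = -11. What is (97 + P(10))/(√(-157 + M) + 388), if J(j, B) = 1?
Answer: 4804992/21700945 - 1032*I*√22609/21700945 ≈ 0.22142 - 0.0071506*I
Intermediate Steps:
M = -1/144 ≈ -0.0069444
P(U) = (1 + U)*(-11 + U) (P(U) = (U - 11)*(U + 1) = (-11 + U)*(1 + U) = (1 + U)*(-11 + U))
(97 + P(10))/(√(-157 + M) + 388) = (97 + (-11 + 10² - 10*10))/(√(-157 - 1/144) + 388) = (97 + (-11 + 100 - 100))/(√(-22609/144) + 388) = (97 - 11)/(I*√22609/12 + 388) = 86/(388 + I*√22609/12)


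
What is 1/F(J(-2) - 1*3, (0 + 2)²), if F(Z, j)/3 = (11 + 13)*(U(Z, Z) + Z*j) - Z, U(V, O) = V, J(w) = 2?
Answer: -1/357 ≈ -0.0028011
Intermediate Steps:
F(Z, j) = 69*Z + 72*Z*j (F(Z, j) = 3*((11 + 13)*(Z + Z*j) - Z) = 3*(24*(Z + Z*j) - Z) = 3*((24*Z + 24*Z*j) - Z) = 3*(23*Z + 24*Z*j) = 69*Z + 72*Z*j)
1/F(J(-2) - 1*3, (0 + 2)²) = 1/(3*(2 - 1*3)*(23 + 24*(0 + 2)²)) = 1/(3*(2 - 3)*(23 + 24*2²)) = 1/(3*(-1)*(23 + 24*4)) = 1/(3*(-1)*(23 + 96)) = 1/(3*(-1)*119) = 1/(-357) = -1/357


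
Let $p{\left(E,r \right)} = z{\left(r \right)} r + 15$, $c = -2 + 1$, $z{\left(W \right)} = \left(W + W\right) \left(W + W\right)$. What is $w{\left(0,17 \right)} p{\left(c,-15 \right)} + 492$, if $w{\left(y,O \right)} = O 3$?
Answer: $-687243$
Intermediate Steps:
$z{\left(W \right)} = 4 W^{2}$ ($z{\left(W \right)} = 2 W 2 W = 4 W^{2}$)
$w{\left(y,O \right)} = 3 O$
$c = -1$
$p{\left(E,r \right)} = 15 + 4 r^{3}$ ($p{\left(E,r \right)} = 4 r^{2} r + 15 = 4 r^{3} + 15 = 15 + 4 r^{3}$)
$w{\left(0,17 \right)} p{\left(c,-15 \right)} + 492 = 3 \cdot 17 \left(15 + 4 \left(-15\right)^{3}\right) + 492 = 51 \left(15 + 4 \left(-3375\right)\right) + 492 = 51 \left(15 - 13500\right) + 492 = 51 \left(-13485\right) + 492 = -687735 + 492 = -687243$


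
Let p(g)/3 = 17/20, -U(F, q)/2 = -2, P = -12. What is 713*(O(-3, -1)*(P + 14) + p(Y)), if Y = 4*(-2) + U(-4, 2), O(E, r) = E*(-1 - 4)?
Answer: 464163/20 ≈ 23208.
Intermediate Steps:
U(F, q) = 4 (U(F, q) = -2*(-2) = 4)
O(E, r) = -5*E (O(E, r) = E*(-5) = -5*E)
Y = -4 (Y = 4*(-2) + 4 = -8 + 4 = -4)
p(g) = 51/20 (p(g) = 3*(17/20) = 51/20)
713*(O(-3, -1)*(P + 14) + p(Y)) = 713*((-5*(-3))*(-12 + 14) + 51/20) = 713*(15*2 + 51/20) = 713*(30 + 51/20) = 713*(651/20) = 464163/20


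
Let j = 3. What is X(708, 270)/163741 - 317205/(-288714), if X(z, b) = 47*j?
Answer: 17326724193/15758106358 ≈ 1.0995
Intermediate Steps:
X(z, b) = 141 (X(z, b) = 47*3 = 141)
X(708, 270)/163741 - 317205/(-288714) = 141/163741 - 317205/(-288714) = 141*(1/163741) - 317205*(-1/288714) = 141/163741 + 105735/96238 = 17326724193/15758106358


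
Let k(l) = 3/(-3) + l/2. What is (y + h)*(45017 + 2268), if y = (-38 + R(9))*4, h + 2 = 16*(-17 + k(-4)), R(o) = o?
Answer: -20710830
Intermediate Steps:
k(l) = -1 + l/2 (k(l) = 3*(-⅓) + l*(½) = -1 + l/2)
h = -322 (h = -2 + 16*(-17 + (-1 + (½)*(-4))) = -2 + 16*(-17 + (-1 - 2)) = -2 + 16*(-17 - 3) = -2 + 16*(-20) = -2 - 320 = -322)
y = -116 (y = (-38 + 9)*4 = -29*4 = -116)
(y + h)*(45017 + 2268) = (-116 - 322)*(45017 + 2268) = -438*47285 = -20710830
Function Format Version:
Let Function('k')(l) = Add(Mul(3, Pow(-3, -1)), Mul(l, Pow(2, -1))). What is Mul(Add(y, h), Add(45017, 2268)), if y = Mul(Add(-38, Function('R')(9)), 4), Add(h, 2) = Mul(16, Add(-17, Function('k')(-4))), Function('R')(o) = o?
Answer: -20710830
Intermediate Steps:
Function('k')(l) = Add(-1, Mul(Rational(1, 2), l)) (Function('k')(l) = Add(Mul(3, Rational(-1, 3)), Mul(l, Rational(1, 2))) = Add(-1, Mul(Rational(1, 2), l)))
h = -322 (h = Add(-2, Mul(16, Add(-17, Add(-1, Mul(Rational(1, 2), -4))))) = Add(-2, Mul(16, Add(-17, Add(-1, -2)))) = Add(-2, Mul(16, Add(-17, -3))) = Add(-2, Mul(16, -20)) = Add(-2, -320) = -322)
y = -116 (y = Mul(Add(-38, 9), 4) = Mul(-29, 4) = -116)
Mul(Add(y, h), Add(45017, 2268)) = Mul(Add(-116, -322), Add(45017, 2268)) = Mul(-438, 47285) = -20710830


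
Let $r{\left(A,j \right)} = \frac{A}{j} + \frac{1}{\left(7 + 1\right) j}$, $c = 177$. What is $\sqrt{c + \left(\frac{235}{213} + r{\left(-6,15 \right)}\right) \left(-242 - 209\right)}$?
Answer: $\frac{i \sqrt{290241610}}{1420} \approx 11.998 i$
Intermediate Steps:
$r{\left(A,j \right)} = \frac{1}{8 j} + \frac{A}{j}$ ($r{\left(A,j \right)} = \frac{A}{j} + \frac{1}{8 j} = \frac{1}{8 j} + \frac{A}{j}$)
$\sqrt{c + \left(\frac{235}{213} + r{\left(-6,15 \right)}\right) \left(-242 - 209\right)} = \sqrt{177 + \left(\frac{235}{213} + \frac{\frac{1}{8} - 6}{15}\right) \left(-242 - 209\right)} = \sqrt{177 + \left(235 \cdot \frac{1}{213} + \frac{1}{15} \left(- \frac{47}{8}\right)\right) \left(-451\right)} = \sqrt{177 + \left(\frac{235}{213} - \frac{47}{120}\right) \left(-451\right)} = \sqrt{177 + \frac{2021}{2840} \left(-451\right)} = \sqrt{177 - \frac{911471}{2840}} = \sqrt{- \frac{408791}{2840}} = \frac{i \sqrt{290241610}}{1420}$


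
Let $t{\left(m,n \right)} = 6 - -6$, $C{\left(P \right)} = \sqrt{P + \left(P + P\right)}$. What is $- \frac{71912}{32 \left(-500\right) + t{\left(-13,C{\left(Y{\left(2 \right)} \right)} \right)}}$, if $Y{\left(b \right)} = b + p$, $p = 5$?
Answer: $\frac{17978}{3997} \approx 4.4979$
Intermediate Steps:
$Y{\left(b \right)} = 5 + b$ ($Y{\left(b \right)} = b + 5 = 5 + b$)
$C{\left(P \right)} = \sqrt{3} \sqrt{P}$ ($C{\left(P \right)} = \sqrt{P + 2 P} = \sqrt{3 P} = \sqrt{3} \sqrt{P}$)
$t{\left(m,n \right)} = 12$ ($t{\left(m,n \right)} = 6 + 6 = 12$)
$- \frac{71912}{32 \left(-500\right) + t{\left(-13,C{\left(Y{\left(2 \right)} \right)} \right)}} = - \frac{71912}{32 \left(-500\right) + 12} = - \frac{71912}{-16000 + 12} = - \frac{71912}{-15988} = \left(-71912\right) \left(- \frac{1}{15988}\right) = \frac{17978}{3997}$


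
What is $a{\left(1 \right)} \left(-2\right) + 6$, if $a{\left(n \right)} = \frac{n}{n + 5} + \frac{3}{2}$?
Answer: $\frac{8}{3} \approx 2.6667$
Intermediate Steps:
$a{\left(n \right)} = \frac{3}{2} + \frac{n}{5 + n}$ ($a{\left(n \right)} = \frac{n}{5 + n} + 3 \cdot \frac{1}{2} = \frac{n}{5 + n} + \frac{3}{2} = \frac{3}{2} + \frac{n}{5 + n}$)
$a{\left(1 \right)} \left(-2\right) + 6 = \frac{5 \left(3 + 1\right)}{2 \left(5 + 1\right)} \left(-2\right) + 6 = \frac{5}{2} \cdot \frac{1}{6} \cdot 4 \left(-2\right) + 6 = \frac{5}{3} \left(-2\right) + 6 = - \frac{10}{3} + 6 = \frac{8}{3}$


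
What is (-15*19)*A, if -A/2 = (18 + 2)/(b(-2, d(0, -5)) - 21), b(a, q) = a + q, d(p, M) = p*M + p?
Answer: -11400/23 ≈ -495.65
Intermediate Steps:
d(p, M) = p + M*p (d(p, M) = M*p + p = p + M*p)
A = 40/23 (A = -2*(18 + 2)/((-2 + 0*(1 - 5)) - 21) = -40/((-2 + 0*(-4)) - 21) = -40/((-2 + 0) - 21) = -40/(-2 - 21) = -40/(-23) = -40*(-1)/23 = -2*(-20/23) = 40/23 ≈ 1.7391)
(-15*19)*A = -15*19*(40/23) = -285*40/23 = -11400/23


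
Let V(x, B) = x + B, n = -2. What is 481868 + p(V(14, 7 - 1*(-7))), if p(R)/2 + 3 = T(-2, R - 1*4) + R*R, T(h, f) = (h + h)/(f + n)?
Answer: 5317726/11 ≈ 4.8343e+5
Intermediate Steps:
T(h, f) = 2*h/(-2 + f) (T(h, f) = (h + h)/(f - 2) = (2*h)/(-2 + f) = 2*h/(-2 + f))
V(x, B) = B + x
p(R) = -6 - 8/(-6 + R) + 2*R² (p(R) = -6 + 2*(2*(-2)/(-2 + (R - 1*4)) + R*R) = -6 + 2*(2*(-2)/(-2 + (R - 4)) + R²) = -6 + 2*(2*(-2)/(-2 + (-4 + R)) + R²) = -6 + 2*(2*(-2)/(-6 + R) + R²) = -6 + 2*(-4/(-6 + R) + R²) = -6 + 2*(R² - 4/(-6 + R)) = -6 + (-8/(-6 + R) + 2*R²) = -6 - 8/(-6 + R) + 2*R²)
481868 + p(V(14, 7 - 1*(-7))) = 481868 + 2*(-4 + (-6 + ((7 - 1*(-7)) + 14))*(-3 + ((7 - 1*(-7)) + 14)²))/(-6 + ((7 - 1*(-7)) + 14)) = 481868 + 2*(-4 + (-6 + ((7 + 7) + 14))*(-3 + ((7 + 7) + 14)²))/(-6 + ((7 + 7) + 14)) = 481868 + 2*(-4 + (-6 + (14 + 14))*(-3 + (14 + 14)²))/(-6 + (14 + 14)) = 481868 + 2*(-4 + (-6 + 28)*(-3 + 28²))/(-6 + 28) = 481868 + 2*(-4 + 22*(-3 + 784))/22 = 481868 + 2*(1/22)*(-4 + 22*781) = 481868 + 2*(1/22)*(-4 + 17182) = 481868 + 2*(1/22)*17178 = 481868 + 17178/11 = 5317726/11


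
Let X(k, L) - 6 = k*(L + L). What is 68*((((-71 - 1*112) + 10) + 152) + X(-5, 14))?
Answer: -10540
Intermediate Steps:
X(k, L) = 6 + 2*L*k (X(k, L) = 6 + k*(L + L) = 6 + k*(2*L) = 6 + 2*L*k)
68*((((-71 - 1*112) + 10) + 152) + X(-5, 14)) = 68*((((-71 - 1*112) + 10) + 152) + (6 + 2*14*(-5))) = 68*((((-71 - 112) + 10) + 152) + (6 - 140)) = 68*(((-183 + 10) + 152) - 134) = 68*((-173 + 152) - 134) = 68*(-21 - 134) = 68*(-155) = -10540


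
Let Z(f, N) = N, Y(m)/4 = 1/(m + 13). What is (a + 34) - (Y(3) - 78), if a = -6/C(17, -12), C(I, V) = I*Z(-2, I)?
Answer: 129159/1156 ≈ 111.73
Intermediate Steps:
Y(m) = 4/(13 + m) (Y(m) = 4/(m + 13) = 4/(13 + m))
C(I, V) = I² (C(I, V) = I*I = I²)
a = -6/289 (a = -6/(17²) = -6/289 ≈ -0.020761)
(a + 34) - (Y(3) - 78) = (-6/289 + 34) - (4/(13 + 3) - 78) = 9820/289 - (4/16 - 78) = 9820/289 - (4*(1/16) - 78) = 9820/289 - (¼ - 78) = 9820/289 - 1*(-311/4) = 9820/289 + 311/4 = 129159/1156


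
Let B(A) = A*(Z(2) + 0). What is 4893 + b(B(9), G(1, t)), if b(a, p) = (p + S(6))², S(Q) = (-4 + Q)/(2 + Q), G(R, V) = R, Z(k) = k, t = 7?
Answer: 78313/16 ≈ 4894.6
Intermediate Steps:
S(Q) = (-4 + Q)/(2 + Q)
B(A) = 2*A (B(A) = A*(2 + 0) = A*2 = 2*A)
b(a, p) = (¼ + p)² (b(a, p) = (p + (-4 + 6)/(2 + 6))² = (p + 2/8)² = (p + (⅛)*2)² = (p + ¼)² = (¼ + p)²)
4893 + b(B(9), G(1, t)) = 4893 + (1 + 4*1)²/16 = 4893 + (1 + 4)²/16 = 4893 + (1/16)*5² = 4893 + (1/16)*25 = 4893 + 25/16 = 78313/16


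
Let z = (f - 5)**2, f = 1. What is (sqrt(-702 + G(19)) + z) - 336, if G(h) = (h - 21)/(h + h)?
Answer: -320 + I*sqrt(253441)/19 ≈ -320.0 + 26.496*I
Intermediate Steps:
G(h) = (-21 + h)/(2*h) (G(h) = (-21 + h)/((2*h)) = (-21 + h)*(1/(2*h)) = (-21 + h)/(2*h))
z = 16 (z = (1 - 5)**2 = (-4)**2 = 16)
(sqrt(-702 + G(19)) + z) - 336 = (sqrt(-702 + (1/2)*(-21 + 19)/19) + 16) - 336 = (sqrt(-702 + (1/2)*(1/19)*(-2)) + 16) - 336 = (sqrt(-702 - 1/19) + 16) - 336 = (sqrt(-13339/19) + 16) - 336 = (I*sqrt(253441)/19 + 16) - 336 = (16 + I*sqrt(253441)/19) - 336 = -320 + I*sqrt(253441)/19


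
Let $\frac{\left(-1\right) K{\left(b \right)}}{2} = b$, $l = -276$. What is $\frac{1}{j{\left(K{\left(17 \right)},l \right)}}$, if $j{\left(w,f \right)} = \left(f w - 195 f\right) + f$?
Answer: $\frac{1}{62928} \approx 1.5891 \cdot 10^{-5}$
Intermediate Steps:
$K{\left(b \right)} = - 2 b$
$j{\left(w,f \right)} = - 194 f + f w$ ($j{\left(w,f \right)} = \left(- 195 f + f w\right) + f = - 194 f + f w$)
$\frac{1}{j{\left(K{\left(17 \right)},l \right)}} = \frac{1}{\left(-276\right) \left(-194 - 34\right)} = \frac{1}{\left(-276\right) \left(-228\right)} = \frac{1}{62928}$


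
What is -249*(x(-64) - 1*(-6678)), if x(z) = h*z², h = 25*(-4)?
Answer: 100327578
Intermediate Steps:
h = -100
x(z) = -100*z²
-249*(x(-64) - 1*(-6678)) = -249*(-100*(-64)² - 1*(-6678)) = -249*(-100*4096 + 6678) = -249*(-409600 + 6678) = -249*(-402922) = 100327578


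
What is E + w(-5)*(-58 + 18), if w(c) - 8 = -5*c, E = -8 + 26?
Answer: -1302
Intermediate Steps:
E = 18
w(c) = 8 - 5*c
E + w(-5)*(-58 + 18) = 18 + (8 - 5*(-5))*(-58 + 18) = 18 + (8 + 25)*(-40) = 18 + 33*(-40) = 18 - 1320 = -1302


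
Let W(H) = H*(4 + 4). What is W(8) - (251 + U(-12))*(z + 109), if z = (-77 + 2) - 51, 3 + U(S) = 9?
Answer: 4433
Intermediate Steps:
U(S) = 6 (U(S) = -3 + 9 = 6)
z = -126 (z = -75 - 51 = -126)
W(H) = 8*H (W(H) = H*8 = 8*H)
W(8) - (251 + U(-12))*(z + 109) = 8*8 - (251 + 6)*(-126 + 109) = 64 - 257*(-17) = 64 - 1*(-4369) = 64 + 4369 = 4433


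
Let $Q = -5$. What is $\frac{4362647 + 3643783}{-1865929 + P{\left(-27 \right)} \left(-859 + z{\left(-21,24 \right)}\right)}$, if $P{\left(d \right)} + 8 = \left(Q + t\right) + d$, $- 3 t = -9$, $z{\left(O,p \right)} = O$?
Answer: $- \frac{2668810}{611123} \approx -4.3671$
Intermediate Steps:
$t = 3$ ($t = \left(- \frac{1}{3}\right) \left(-9\right) = 3$)
$P{\left(d \right)} = -10 + d$ ($P{\left(d \right)} = -8 + \left(\left(-5 + 3\right) + d\right) = -8 + \left(-2 + d\right) = -10 + d$)
$\frac{4362647 + 3643783}{-1865929 + P{\left(-27 \right)} \left(-859 + z{\left(-21,24 \right)}\right)} = \frac{4362647 + 3643783}{-1865929 + \left(-10 - 27\right) \left(-859 - 21\right)} = \frac{8006430}{-1865929 - -32560} = \frac{8006430}{-1865929 + 32560} = \frac{8006430}{-1833369} = 8006430 \left(- \frac{1}{1833369}\right) = - \frac{2668810}{611123}$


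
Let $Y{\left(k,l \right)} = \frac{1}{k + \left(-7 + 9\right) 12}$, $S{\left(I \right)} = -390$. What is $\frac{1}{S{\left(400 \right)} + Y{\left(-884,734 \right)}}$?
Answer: $- \frac{860}{335401} \approx -0.0025641$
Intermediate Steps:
$Y{\left(k,l \right)} = \frac{1}{24 + k}$ ($Y{\left(k,l \right)} = \frac{1}{k + 2 \cdot 12} = \frac{1}{k + 24} = \frac{1}{24 + k}$)
$\frac{1}{S{\left(400 \right)} + Y{\left(-884,734 \right)}} = \frac{1}{-390 + \frac{1}{24 - 884}} = \frac{1}{-390 + \frac{1}{-860}} = \frac{1}{-390 - \frac{1}{860}} = \frac{1}{- \frac{335401}{860}} = - \frac{860}{335401}$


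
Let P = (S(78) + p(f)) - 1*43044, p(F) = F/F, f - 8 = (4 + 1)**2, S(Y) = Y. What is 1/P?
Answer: -1/42965 ≈ -2.3275e-5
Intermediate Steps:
f = 33 (f = 8 + (4 + 1)**2 = 8 + 5**2 = 8 + 25 = 33)
p(F) = 1
P = -42965 (P = (78 + 1) - 1*43044 = 79 - 43044 = -42965)
1/P = 1/(-42965) = -1/42965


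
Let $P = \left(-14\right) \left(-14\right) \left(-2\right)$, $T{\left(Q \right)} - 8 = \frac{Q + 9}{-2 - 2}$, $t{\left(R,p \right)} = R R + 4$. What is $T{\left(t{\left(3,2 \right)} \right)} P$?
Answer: $-980$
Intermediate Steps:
$t{\left(R,p \right)} = 4 + R^{2}$ ($t{\left(R,p \right)} = R^{2} + 4 = 4 + R^{2}$)
$T{\left(Q \right)} = \frac{23}{4} - \frac{Q}{4}$ ($T{\left(Q \right)} = 8 + \frac{Q + 9}{-2 - 2} = 8 + \frac{9 + Q}{-4} = 8 + \left(9 + Q\right) \left(- \frac{1}{4}\right) = 8 - \left(\frac{9}{4} + \frac{Q}{4}\right) = \frac{23}{4} - \frac{Q}{4}$)
$P = -392$ ($P = 196 \left(-2\right) = -392$)
$T{\left(t{\left(3,2 \right)} \right)} P = \left(\frac{23}{4} - \frac{4 + 3^{2}}{4}\right) \left(-392\right) = \left(\frac{23}{4} - \frac{4 + 9}{4}\right) \left(-392\right) = \left(\frac{23}{4} - \frac{13}{4}\right) \left(-392\right) = \frac{5}{2} \left(-392\right) = -980$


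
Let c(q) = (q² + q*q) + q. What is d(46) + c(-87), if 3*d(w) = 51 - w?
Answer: 45158/3 ≈ 15053.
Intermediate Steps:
d(w) = 17 - w/3 (d(w) = (51 - w)/3 = 17 - w/3)
c(q) = q + 2*q² (c(q) = (q² + q²) + q = 2*q² + q = q + 2*q²)
d(46) + c(-87) = (17 - ⅓*46) - 87*(1 + 2*(-87)) = (17 - 46/3) - 87*(1 - 174) = 5/3 - 87*(-173) = 5/3 + 15051 = 45158/3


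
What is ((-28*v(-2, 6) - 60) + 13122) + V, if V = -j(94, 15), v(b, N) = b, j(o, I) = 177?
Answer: 12941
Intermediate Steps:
V = -177 (V = -1*177 = -177)
((-28*v(-2, 6) - 60) + 13122) + V = ((-28*(-2) - 60) + 13122) - 177 = ((56 - 60) + 13122) - 177 = (-4 + 13122) - 177 = 13118 - 177 = 12941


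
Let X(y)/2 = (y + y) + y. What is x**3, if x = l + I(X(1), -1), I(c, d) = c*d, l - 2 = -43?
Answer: -103823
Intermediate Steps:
l = -41 (l = 2 - 43 = -41)
X(y) = 6*y (X(y) = 2*((y + y) + y) = 2*(2*y + y) = 2*(3*y) = 6*y)
x = -47 (x = -41 + (6*1)*(-1) = -41 + 6*(-1) = -41 - 6 = -47)
x**3 = (-47)**3 = -103823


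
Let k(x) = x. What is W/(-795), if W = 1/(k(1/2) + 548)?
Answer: -2/872115 ≈ -2.2933e-6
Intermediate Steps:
W = 2/1097 (W = 1/(1/2 + 548) = 1/(½ + 548) = 1/(1097/2) = 2/1097 ≈ 0.0018232)
W/(-795) = (2/1097)/(-795) = (2/1097)*(-1/795) = -2/872115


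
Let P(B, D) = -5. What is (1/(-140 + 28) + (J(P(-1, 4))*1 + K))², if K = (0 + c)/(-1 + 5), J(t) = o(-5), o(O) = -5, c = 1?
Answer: 284089/12544 ≈ 22.647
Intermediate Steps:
J(t) = -5
K = ¼ (K = (0 + 1)/(-1 + 5) = 1/4 = 1*(¼) = ¼ ≈ 0.25000)
(1/(-140 + 28) + (J(P(-1, 4))*1 + K))² = (1/(-140 + 28) + (-5*1 + ¼))² = (1/(-112) + (-5 + ¼))² = (-1/112 - 19/4)² = (-533/112)² = 284089/12544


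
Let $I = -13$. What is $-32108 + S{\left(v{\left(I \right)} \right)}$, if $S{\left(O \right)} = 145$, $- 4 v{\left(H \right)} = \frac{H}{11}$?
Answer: $-31963$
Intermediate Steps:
$v{\left(H \right)} = - \frac{H}{44}$ ($v{\left(H \right)} = - \frac{H \frac{1}{11}}{4} = - \frac{\frac{1}{11} H}{4} = - \frac{H}{44}$)
$-32108 + S{\left(v{\left(I \right)} \right)} = -32108 + 145 = -31963$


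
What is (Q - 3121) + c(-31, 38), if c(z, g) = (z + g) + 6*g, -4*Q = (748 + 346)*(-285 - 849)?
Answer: 307263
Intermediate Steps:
Q = 310149 (Q = -(748 + 346)*(-285 - 849)/4 = -547*(-1134)/2 = -¼*(-1240596) = 310149)
c(z, g) = z + 7*g (c(z, g) = (g + z) + 6*g = z + 7*g)
(Q - 3121) + c(-31, 38) = (310149 - 3121) + (-31 + 7*38) = 307028 + (-31 + 266) = 307028 + 235 = 307263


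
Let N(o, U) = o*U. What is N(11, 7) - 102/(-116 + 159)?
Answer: 3209/43 ≈ 74.628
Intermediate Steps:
N(o, U) = U*o
N(11, 7) - 102/(-116 + 159) = 7*11 - 102/(-116 + 159) = 77 - 102/43 = 3209/43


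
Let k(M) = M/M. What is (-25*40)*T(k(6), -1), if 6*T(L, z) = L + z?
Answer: 0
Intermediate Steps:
k(M) = 1
T(L, z) = L/6 + z/6 (T(L, z) = (L + z)/6 = L/6 + z/6)
(-25*40)*T(k(6), -1) = (-25*40)*((1/6)*1 + (1/6)*(-1)) = -1000*(1/6 - 1/6) = -1000*0 = 0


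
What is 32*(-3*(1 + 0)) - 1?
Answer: -97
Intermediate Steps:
32*(-3*(1 + 0)) - 1 = 32*(-3*1) - 1 = 32*(-3) - 1 = -96 - 1 = -97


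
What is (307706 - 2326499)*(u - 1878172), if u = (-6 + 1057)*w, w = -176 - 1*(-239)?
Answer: 3657970145487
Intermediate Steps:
w = 63 (w = -176 + 239 = 63)
u = 66213 (u = (-6 + 1057)*63 = 1051*63 = 66213)
(307706 - 2326499)*(u - 1878172) = (307706 - 2326499)*(66213 - 1878172) = -2018793*(-1811959) = 3657970145487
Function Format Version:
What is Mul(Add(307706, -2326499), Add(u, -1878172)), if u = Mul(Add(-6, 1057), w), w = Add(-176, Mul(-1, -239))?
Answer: 3657970145487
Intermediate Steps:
w = 63 (w = Add(-176, 239) = 63)
u = 66213 (u = Mul(Add(-6, 1057), 63) = Mul(1051, 63) = 66213)
Mul(Add(307706, -2326499), Add(u, -1878172)) = Mul(Add(307706, -2326499), Add(66213, -1878172)) = Mul(-2018793, -1811959) = 3657970145487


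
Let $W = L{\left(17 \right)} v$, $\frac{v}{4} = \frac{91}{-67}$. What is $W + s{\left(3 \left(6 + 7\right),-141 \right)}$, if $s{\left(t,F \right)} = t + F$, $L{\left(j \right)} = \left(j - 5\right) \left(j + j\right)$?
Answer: $- \frac{155346}{67} \approx -2318.6$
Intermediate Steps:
$L{\left(j \right)} = 2 j \left(-5 + j\right)$ ($L{\left(j \right)} = \left(-5 + j\right) 2 j = 2 j \left(-5 + j\right)$)
$v = - \frac{364}{67}$ ($v = 4 \frac{91}{-67} = 4 \cdot 91 \left(- \frac{1}{67}\right) = 4 \left(- \frac{91}{67}\right) = - \frac{364}{67} \approx -5.4328$)
$W = - \frac{148512}{67}$ ($W = 2 \cdot 17 \left(-5 + 17\right) \left(- \frac{364}{67}\right) = 2 \cdot 17 \cdot 12 \left(- \frac{364}{67}\right) = 408 \left(- \frac{364}{67}\right) = - \frac{148512}{67} \approx -2216.6$)
$s{\left(t,F \right)} = F + t$
$W + s{\left(3 \left(6 + 7\right),-141 \right)} = - \frac{148512}{67} - \left(141 - 3 \left(6 + 7\right)\right) = - \frac{148512}{67} + \left(-141 + 3 \cdot 13\right) = - \frac{148512}{67} + \left(-141 + 39\right) = - \frac{148512}{67} - 102 = - \frac{155346}{67}$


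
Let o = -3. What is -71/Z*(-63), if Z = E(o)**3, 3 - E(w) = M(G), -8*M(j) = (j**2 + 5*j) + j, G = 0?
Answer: 497/3 ≈ 165.67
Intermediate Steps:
M(j) = -3*j/4 - j**2/8 (M(j) = -((j**2 + 5*j) + j)/8 = -(j**2 + 6*j)/8 = -3*j/4 - j**2/8)
E(w) = 3 (E(w) = 3 - (-1)*0*(6 + 0)/8 = 3 - (-1)*0*6/8 = 3 - 1*0 = 3 + 0 = 3)
Z = 27 (Z = 3**3 = 27)
-71/Z*(-63) = -71/27*(-63) = 497/3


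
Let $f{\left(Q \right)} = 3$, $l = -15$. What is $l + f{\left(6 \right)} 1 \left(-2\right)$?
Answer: $-21$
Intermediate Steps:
$l + f{\left(6 \right)} 1 \left(-2\right) = -15 + 3 \cdot 1 \left(-2\right) = -15 + 3 \left(-2\right) = -15 - 6 = -21$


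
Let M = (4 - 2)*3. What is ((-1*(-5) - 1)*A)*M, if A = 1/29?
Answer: 24/29 ≈ 0.82759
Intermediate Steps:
M = 6 (M = 2*3 = 6)
A = 1/29 ≈ 0.034483
((-1*(-5) - 1)*A)*M = ((-1*(-5) - 1)*(1/29))*6 = ((5 - 1)*(1/29))*6 = (4*(1/29))*6 = (4/29)*6 = 24/29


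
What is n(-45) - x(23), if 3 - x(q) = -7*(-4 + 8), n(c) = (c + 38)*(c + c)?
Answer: 599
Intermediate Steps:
n(c) = 2*c*(38 + c) (n(c) = (38 + c)*(2*c) = 2*c*(38 + c))
x(q) = 31 (x(q) = 3 - (-7)*(-4 + 8) = 3 - (-7)*4 = 3 - 1*(-28) = 3 + 28 = 31)
n(-45) - x(23) = 2*(-45)*(38 - 45) - 1*31 = 2*(-45)*(-7) - 31 = 630 - 31 = 599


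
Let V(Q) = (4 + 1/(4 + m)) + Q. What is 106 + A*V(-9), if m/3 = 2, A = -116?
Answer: 3372/5 ≈ 674.40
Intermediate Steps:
m = 6 (m = 3*2 = 6)
V(Q) = 41/10 + Q (V(Q) = (4 + 1/(4 + 6)) + Q = (4 + 1/10) + Q = 41/10 + Q)
106 + A*V(-9) = 106 - 116*(41/10 - 9) = 106 - 116*(-49/10) = 106 + 2842/5 = 3372/5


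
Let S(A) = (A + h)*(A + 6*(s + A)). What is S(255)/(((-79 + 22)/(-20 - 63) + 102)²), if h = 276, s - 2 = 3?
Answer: 245902855/2690427 ≈ 91.399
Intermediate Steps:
s = 5 (s = 2 + 3 = 5)
S(A) = (30 + 7*A)*(276 + A) (S(A) = (A + 276)*(A + 6*(5 + A)) = (276 + A)*(A + (30 + 6*A)) = (276 + A)*(30 + 7*A) = (30 + 7*A)*(276 + A))
S(255)/(((-79 + 22)/(-20 - 63) + 102)²) = (8280 + 7*255² + 1962*255)/(((-79 + 22)/(-20 - 63) + 102)²) = (8280 + 7*65025 + 500310)/((-57/(-83) + 102)²) = (8280 + 455175 + 500310)/((-57*(-1/83) + 102)²) = 963765/((57/83 + 102)²) = 963765/((8523/83)²) = 963765/(72641529/6889) = 963765*(6889/72641529) = 245902855/2690427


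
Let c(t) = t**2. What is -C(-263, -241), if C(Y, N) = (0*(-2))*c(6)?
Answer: 0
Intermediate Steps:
C(Y, N) = 0 (C(Y, N) = (0*(-2))*6**2 = 0*36 = 0)
-C(-263, -241) = -1*0 = 0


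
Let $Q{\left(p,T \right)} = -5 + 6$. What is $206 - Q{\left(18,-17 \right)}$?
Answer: $205$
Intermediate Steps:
$Q{\left(p,T \right)} = 1$
$206 - Q{\left(18,-17 \right)} = 206 - 1 = 205$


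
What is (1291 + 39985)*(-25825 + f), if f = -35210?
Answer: -2519280660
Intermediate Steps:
(1291 + 39985)*(-25825 + f) = (1291 + 39985)*(-25825 - 35210) = 41276*(-61035) = -2519280660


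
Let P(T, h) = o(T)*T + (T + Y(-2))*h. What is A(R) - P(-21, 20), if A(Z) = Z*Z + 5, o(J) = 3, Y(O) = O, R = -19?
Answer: 889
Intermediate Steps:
P(T, h) = 3*T + h*(-2 + T) (P(T, h) = 3*T + (T - 2)*h = 3*T + (-2 + T)*h = 3*T + h*(-2 + T))
A(Z) = 5 + Z² (A(Z) = Z² + 5 = 5 + Z²)
A(R) - P(-21, 20) = (5 + (-19)²) - (-2*20 + 3*(-21) - 21*20) = (5 + 361) - (-40 - 63 - 420) = 366 - 1*(-523) = 366 + 523 = 889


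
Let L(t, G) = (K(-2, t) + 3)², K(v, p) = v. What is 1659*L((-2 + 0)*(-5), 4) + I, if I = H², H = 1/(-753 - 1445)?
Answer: 8014967437/4831204 ≈ 1659.0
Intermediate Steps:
H = -1/2198 (H = 1/(-2198) = -1/2198 ≈ -0.00045496)
L(t, G) = 1 (L(t, G) = (-2 + 3)² = 1² = 1)
I = 1/4831204 (I = (-1/2198)² = 1/4831204 ≈ 2.0699e-7)
1659*L((-2 + 0)*(-5), 4) + I = 1659*1 + 1/4831204 = 1659 + 1/4831204 = 8014967437/4831204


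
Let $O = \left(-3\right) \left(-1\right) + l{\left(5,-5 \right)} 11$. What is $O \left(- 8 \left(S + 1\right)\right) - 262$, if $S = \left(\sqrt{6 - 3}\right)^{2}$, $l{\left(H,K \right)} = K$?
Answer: $1402$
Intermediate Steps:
$S = 3$ ($S = \left(\sqrt{3}\right)^{2} = 3$)
$O = -52$ ($O = \left(-3\right) \left(-1\right) - 55 = 3 - 55 = -52$)
$O \left(- 8 \left(S + 1\right)\right) - 262 = - 52 \left(- 8 \left(3 + 1\right)\right) - 262 = - 52 \left(\left(-8\right) 4\right) - 262 = \left(-52\right) \left(-32\right) - 262 = 1664 - 262 = 1402$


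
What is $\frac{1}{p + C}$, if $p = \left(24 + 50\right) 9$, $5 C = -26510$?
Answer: $- \frac{1}{4636} \approx -0.0002157$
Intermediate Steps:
$C = -5302$ ($C = \frac{1}{5} \left(-26510\right) = -5302$)
$p = 666$ ($p = 74 \cdot 9 = 666$)
$\frac{1}{p + C} = \frac{1}{666 - 5302} = \frac{1}{-4636} = - \frac{1}{4636}$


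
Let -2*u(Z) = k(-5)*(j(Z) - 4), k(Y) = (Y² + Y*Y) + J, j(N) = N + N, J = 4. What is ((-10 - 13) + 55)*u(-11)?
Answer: 22464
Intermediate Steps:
j(N) = 2*N
k(Y) = 4 + 2*Y² (k(Y) = (Y² + Y*Y) + 4 = (Y² + Y²) + 4 = 2*Y² + 4 = 4 + 2*Y²)
u(Z) = 108 - 54*Z (u(Z) = -(4 + 2*(-5)²)*(2*Z - 4)/2 = -(4 + 2*25)*(-4 + 2*Z)/2 = -(4 + 50)*(-4 + 2*Z)/2 = -27*(-4 + 2*Z) = -(-216 + 108*Z)/2 = 108 - 54*Z)
((-10 - 13) + 55)*u(-11) = ((-10 - 13) + 55)*(108 - 54*(-11)) = (-23 + 55)*(108 + 594) = 32*702 = 22464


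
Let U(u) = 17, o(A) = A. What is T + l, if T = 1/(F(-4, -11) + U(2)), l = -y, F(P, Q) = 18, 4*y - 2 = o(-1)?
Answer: -31/140 ≈ -0.22143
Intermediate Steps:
y = ¼ (y = ½ + (¼)*(-1) = ½ - ¼ = ¼ ≈ 0.25000)
l = -¼ (l = -1*¼ = -¼ ≈ -0.25000)
T = 1/35 (T = 1/(18 + 17) = 1/35 ≈ 0.028571)
T + l = 1/35 - ¼ = -31/140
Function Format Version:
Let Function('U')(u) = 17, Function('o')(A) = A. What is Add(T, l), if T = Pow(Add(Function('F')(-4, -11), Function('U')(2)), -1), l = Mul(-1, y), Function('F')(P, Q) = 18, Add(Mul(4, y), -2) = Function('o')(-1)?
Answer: Rational(-31, 140) ≈ -0.22143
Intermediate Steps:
y = Rational(1, 4) (y = Add(Rational(1, 2), Mul(Rational(1, 4), -1)) = Add(Rational(1, 2), Rational(-1, 4)) = Rational(1, 4) ≈ 0.25000)
l = Rational(-1, 4) (l = Mul(-1, Rational(1, 4)) = Rational(-1, 4) ≈ -0.25000)
T = Rational(1, 35) (T = Pow(Add(18, 17), -1) = Pow(35, -1) = Rational(1, 35) ≈ 0.028571)
Add(T, l) = Add(Rational(1, 35), Rational(-1, 4)) = Rational(-31, 140)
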